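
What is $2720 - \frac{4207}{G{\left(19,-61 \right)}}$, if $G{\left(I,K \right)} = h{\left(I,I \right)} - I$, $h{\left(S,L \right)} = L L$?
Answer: $\frac{926033}{342} \approx 2707.7$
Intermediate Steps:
$h{\left(S,L \right)} = L^{2}$
$G{\left(I,K \right)} = I^{2} - I$
$2720 - \frac{4207}{G{\left(19,-61 \right)}} = 2720 - \frac{4207}{19 \left(-1 + 19\right)} = 2720 - \frac{4207}{19 \cdot 18} = 2720 - \frac{4207}{342} = \frac{926033}{342}$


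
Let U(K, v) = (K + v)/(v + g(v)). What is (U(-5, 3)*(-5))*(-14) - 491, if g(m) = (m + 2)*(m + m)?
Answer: -16343/33 ≈ -495.24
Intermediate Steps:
g(m) = 2*m*(2 + m) (g(m) = (2 + m)*(2*m) = 2*m*(2 + m))
U(K, v) = (K + v)/(v + 2*v*(2 + v))
(U(-5, 3)*(-5))*(-14) - 491 = (((-5 + 3)/(3*(5 + 2*3)))*(-5))*(-14) - 491 = (((⅓)*(-2)/(5 + 6))*(-5))*(-14) - 491 = (((⅓)*(-2)/11)*(-5))*(-14) - 491 = (((⅓)*(1/11)*(-2))*(-5))*(-14) - 491 = -2/33*(-5)*(-14) - 491 = (10/33)*(-14) - 491 = -140/33 - 491 = -16343/33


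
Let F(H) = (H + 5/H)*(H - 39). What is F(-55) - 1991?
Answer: 35063/11 ≈ 3187.5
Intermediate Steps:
F(H) = (-39 + H)*(H + 5/H) (F(H) = (H + 5/H)*(-39 + H) = (-39 + H)*(H + 5/H))
F(-55) - 1991 = (5 + (-55)² - 195/(-55) - 39*(-55)) - 1991 = (5 + 3025 - 195*(-1/55) + 2145) - 1991 = (5 + 3025 + 39/11 + 2145) - 1991 = 56964/11 - 1991 = 35063/11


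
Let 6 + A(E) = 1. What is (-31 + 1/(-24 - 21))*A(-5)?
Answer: 1396/9 ≈ 155.11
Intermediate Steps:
A(E) = -5 (A(E) = -6 + 1 = -5)
(-31 + 1/(-24 - 21))*A(-5) = (-31 + 1/(-24 - 21))*(-5) = (-31 + 1/(-45))*(-5) = (-31 - 1/45)*(-5) = -1396/45*(-5) = 1396/9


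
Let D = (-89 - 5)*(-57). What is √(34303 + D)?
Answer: √39661 ≈ 199.15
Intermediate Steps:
D = 5358 (D = -94*(-57) = 5358)
√(34303 + D) = √(34303 + 5358) = √39661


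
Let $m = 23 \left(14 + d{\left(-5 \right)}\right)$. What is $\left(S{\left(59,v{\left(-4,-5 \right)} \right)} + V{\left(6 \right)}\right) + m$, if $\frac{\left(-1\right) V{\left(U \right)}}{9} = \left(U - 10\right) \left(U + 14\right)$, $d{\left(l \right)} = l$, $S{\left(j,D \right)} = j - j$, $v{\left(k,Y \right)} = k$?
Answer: $927$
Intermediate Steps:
$S{\left(j,D \right)} = 0$
$m = 207$ ($m = 23 \left(14 - 5\right) = 23 \cdot 9 = 207$)
$V{\left(U \right)} = - 9 \left(-10 + U\right) \left(14 + U\right)$ ($V{\left(U \right)} = - 9 \left(U - 10\right) \left(U + 14\right) = - 9 \left(-10 + U\right) \left(14 + U\right)$)
$\left(S{\left(59,v{\left(-4,-5 \right)} \right)} + V{\left(6 \right)}\right) + m = \left(0 - \left(-1044 + 324\right)\right) + 207 = \left(0 - -720\right) + 207 = \left(0 + 720\right) + 207 = 720 + 207 = 927$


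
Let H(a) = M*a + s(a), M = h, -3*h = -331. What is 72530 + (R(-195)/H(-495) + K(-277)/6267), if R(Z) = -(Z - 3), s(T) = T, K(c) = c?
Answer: 379545250754/5232945 ≈ 72530.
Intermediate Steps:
h = 331/3 (h = -⅓*(-331) = 331/3 ≈ 110.33)
M = 331/3 ≈ 110.33
H(a) = 334*a/3 (H(a) = 331*a/3 + a = 334*a/3)
R(Z) = 3 - Z (R(Z) = -(-3 + Z) = 3 - Z)
72530 + (R(-195)/H(-495) + K(-277)/6267) = 72530 + ((3 - 1*(-195))/(((334/3)*(-495))) - 277/6267) = 72530 + ((3 + 195)/(-55110) - 277*1/6267) = 72530 + (198*(-1/55110) - 277/6267) = 72530 + (-3/835 - 277/6267) = 72530 - 250096/5232945 = 379545250754/5232945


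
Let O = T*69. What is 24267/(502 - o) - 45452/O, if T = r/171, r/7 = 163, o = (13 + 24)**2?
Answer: -961010423/7584227 ≈ -126.71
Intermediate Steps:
o = 1369 (o = 37**2 = 1369)
r = 1141 (r = 7*163 = 1141)
T = 1141/171 ≈ 6.6725
O = 26243/57 (O = (1141/171)*69 = 26243/57 ≈ 460.40)
24267/(502 - o) - 45452/O = 24267/(502 - 1*1369) - 45452/26243/57 = 24267/(502 - 1369) - 45452*57/26243 = 24267/(-867) - 2590764/26243 = 24267*(-1/867) - 2590764/26243 = -8089/289 - 2590764/26243 = -961010423/7584227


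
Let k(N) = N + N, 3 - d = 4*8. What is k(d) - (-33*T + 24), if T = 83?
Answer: 2657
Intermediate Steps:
d = -29 (d = 3 - 4*8 = 3 - 1*32 = 3 - 32 = -29)
k(N) = 2*N
k(d) - (-33*T + 24) = 2*(-29) - (-33*83 + 24) = -58 - (-2739 + 24) = -58 - 1*(-2715) = -58 + 2715 = 2657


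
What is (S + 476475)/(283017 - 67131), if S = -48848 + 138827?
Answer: 94409/35981 ≈ 2.6239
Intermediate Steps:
S = 89979
(S + 476475)/(283017 - 67131) = (89979 + 476475)/(283017 - 67131) = 566454/215886 = 566454*(1/215886) = 94409/35981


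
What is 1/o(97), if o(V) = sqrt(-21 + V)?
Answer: sqrt(19)/38 ≈ 0.11471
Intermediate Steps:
1/o(97) = 1/(sqrt(-21 + 97)) = 1/(sqrt(76)) = 1/(2*sqrt(19)) = sqrt(19)/38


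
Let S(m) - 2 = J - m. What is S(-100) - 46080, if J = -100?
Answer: -46078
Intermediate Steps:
S(m) = -98 - m (S(m) = 2 + (-100 - m) = -98 - m)
S(-100) - 46080 = (-98 - 1*(-100)) - 46080 = (-98 + 100) - 46080 = 2 - 46080 = -46078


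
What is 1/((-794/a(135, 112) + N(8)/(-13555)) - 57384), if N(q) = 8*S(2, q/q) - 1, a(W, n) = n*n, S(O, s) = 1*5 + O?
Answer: -17003392/975723791787 ≈ -1.7426e-5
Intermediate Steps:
S(O, s) = 5 + O
a(W, n) = n²
N(q) = 55 (N(q) = 8*(5 + 2) - 1 = 8*7 - 1 = 56 - 1 = 55)
1/((-794/a(135, 112) + N(8)/(-13555)) - 57384) = 1/((-794/(112²) + 55/(-13555)) - 57384) = 1/((-794/12544 + 55*(-1/13555)) - 57384) = 1/((-794*1/12544 - 11/2711) - 57384) = 1/((-397/6272 - 11/2711) - 57384) = 1/(-1145259/17003392 - 57384) = 1/(-975723791787/17003392) = -17003392/975723791787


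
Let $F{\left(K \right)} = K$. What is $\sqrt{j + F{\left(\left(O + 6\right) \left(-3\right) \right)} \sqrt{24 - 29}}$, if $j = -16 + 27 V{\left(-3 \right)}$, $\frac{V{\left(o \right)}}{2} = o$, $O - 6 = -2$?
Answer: $\sqrt{-178 - 30 i \sqrt{5}} \approx 2.4719 - 13.569 i$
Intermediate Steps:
$O = 4$ ($O = 6 - 2 = 4$)
$V{\left(o \right)} = 2 o$
$j = -178$ ($j = -16 + 27 \cdot 2 \left(-3\right) = -16 + 27 \left(-6\right) = -16 - 162 = -178$)
$\sqrt{j + F{\left(\left(O + 6\right) \left(-3\right) \right)} \sqrt{24 - 29}} = \sqrt{-178 + \left(4 + 6\right) \left(-3\right) \sqrt{24 - 29}} = \sqrt{-178 + 10 \left(-3\right) \sqrt{-5}} = \sqrt{-178 - 30 i \sqrt{5}}$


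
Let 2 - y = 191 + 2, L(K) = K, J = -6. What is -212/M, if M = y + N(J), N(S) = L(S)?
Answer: 212/197 ≈ 1.0761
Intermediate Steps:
N(S) = S
y = -191 (y = 2 - (191 + 2) = 2 - 1*193 = 2 - 193 = -191)
M = -197 (M = -191 - 6 = -197)
-212/M = -212/(-197) = -212*(-1/197) = 212/197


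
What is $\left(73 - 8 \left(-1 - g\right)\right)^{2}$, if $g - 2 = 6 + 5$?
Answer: $34225$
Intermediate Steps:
$g = 13$ ($g = 2 + \left(6 + 5\right) = 2 + 11 = 13$)
$\left(73 - 8 \left(-1 - g\right)\right)^{2} = \left(73 - 8 \left(-1 - 13\right)\right)^{2} = \left(73 - -112\right)^{2} = \left(73 + 112\right)^{2} = 185^{2} = 34225$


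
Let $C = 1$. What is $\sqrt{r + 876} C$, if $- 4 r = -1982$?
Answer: $\frac{\sqrt{5486}}{2} \approx 37.034$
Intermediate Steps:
$r = \frac{991}{2}$ ($r = \left(- \frac{1}{4}\right) \left(-1982\right) = \frac{991}{2} \approx 495.5$)
$\sqrt{r + 876} C = \sqrt{\frac{991}{2} + 876} \cdot 1 = \sqrt{\frac{2743}{2}} \cdot 1 = \frac{\sqrt{5486}}{2} \cdot 1 = \frac{\sqrt{5486}}{2}$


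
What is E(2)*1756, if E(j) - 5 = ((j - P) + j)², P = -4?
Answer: 121164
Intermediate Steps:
E(j) = 5 + (4 + 2*j)² (E(j) = 5 + ((j - 1*(-4)) + j)² = 5 + ((j + 4) + j)² = 5 + ((4 + j) + j)² = 5 + (4 + 2*j)²)
E(2)*1756 = (5 + 4*(2 + 2)²)*1756 = (5 + 4*4²)*1756 = (5 + 4*16)*1756 = (5 + 64)*1756 = 69*1756 = 121164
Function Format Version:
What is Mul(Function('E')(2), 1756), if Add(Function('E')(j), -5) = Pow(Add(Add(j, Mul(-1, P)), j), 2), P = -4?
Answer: 121164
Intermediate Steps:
Function('E')(j) = Add(5, Pow(Add(4, Mul(2, j)), 2)) (Function('E')(j) = Add(5, Pow(Add(Add(j, Mul(-1, -4)), j), 2)) = Add(5, Pow(Add(Add(j, 4), j), 2)) = Add(5, Pow(Add(Add(4, j), j), 2)) = Add(5, Pow(Add(4, Mul(2, j)), 2)))
Mul(Function('E')(2), 1756) = Mul(Add(5, Mul(4, Pow(Add(2, 2), 2))), 1756) = Mul(Add(5, Mul(4, Pow(4, 2))), 1756) = Mul(Add(5, Mul(4, 16)), 1756) = Mul(Add(5, 64), 1756) = Mul(69, 1756) = 121164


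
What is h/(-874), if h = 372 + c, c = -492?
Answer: 60/437 ≈ 0.13730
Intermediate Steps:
h = -120 (h = 372 - 492 = -120)
h/(-874) = -120/(-874) = -120*(-1/874) = 60/437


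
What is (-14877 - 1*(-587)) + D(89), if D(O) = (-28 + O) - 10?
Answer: -14239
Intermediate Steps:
D(O) = -38 + O
(-14877 - 1*(-587)) + D(89) = (-14877 - 1*(-587)) + (-38 + 89) = (-14877 + 587) + 51 = -14290 + 51 = -14239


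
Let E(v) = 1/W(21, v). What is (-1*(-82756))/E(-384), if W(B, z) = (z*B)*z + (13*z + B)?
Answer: 255848863380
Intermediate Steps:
W(B, z) = B + 13*z + B*z² (W(B, z) = (B*z)*z + (B + 13*z) = B*z² + (B + 13*z) = B + 13*z + B*z²)
E(v) = 1/(21 + 13*v + 21*v²)
(-1*(-82756))/E(-384) = (-1*(-82756))/(1/(21 + 13*(-384) + 21*(-384)²)) = 82756/(1/(21 - 4992 + 21*147456)) = 82756/(1/(21 - 4992 + 3096576)) = 82756/(1/3091605) = 82756*3091605 = 255848863380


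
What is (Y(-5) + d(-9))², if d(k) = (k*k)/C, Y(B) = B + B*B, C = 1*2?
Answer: 14641/4 ≈ 3660.3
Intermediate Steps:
C = 2
Y(B) = B + B²
d(k) = k²/2 (d(k) = (k*k)/2 = k²*(½) = k²/2)
(Y(-5) + d(-9))² = (-5*(1 - 5) + (½)*(-9)²)² = (-5*(-4) + (½)*81)² = (20 + 81/2)² = (121/2)² = 14641/4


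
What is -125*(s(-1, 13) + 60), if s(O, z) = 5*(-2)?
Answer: -6250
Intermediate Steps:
s(O, z) = -10
-125*(s(-1, 13) + 60) = -125*(-10 + 60) = -125*50 = -6250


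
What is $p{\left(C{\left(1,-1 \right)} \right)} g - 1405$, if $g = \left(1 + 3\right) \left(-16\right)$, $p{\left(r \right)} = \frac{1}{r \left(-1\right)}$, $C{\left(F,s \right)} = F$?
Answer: $-1341$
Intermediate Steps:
$p{\left(r \right)} = - \frac{1}{r}$ ($p{\left(r \right)} = \frac{1}{\left(-1\right) r} = - \frac{1}{r}$)
$g = -64$ ($g = 4 \left(-16\right) = -64$)
$p{\left(C{\left(1,-1 \right)} \right)} g - 1405 = - 1^{-1} \left(-64\right) - 1405 = \left(-1\right) 1 \left(-64\right) - 1405 = \left(-1\right) \left(-64\right) - 1405 = 64 - 1405 = -1341$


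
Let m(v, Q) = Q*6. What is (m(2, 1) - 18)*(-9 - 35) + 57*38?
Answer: 2694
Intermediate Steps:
m(v, Q) = 6*Q
(m(2, 1) - 18)*(-9 - 35) + 57*38 = (6*1 - 18)*(-9 - 35) + 57*38 = (6 - 18)*(-44) + 2166 = -12*(-44) + 2166 = 528 + 2166 = 2694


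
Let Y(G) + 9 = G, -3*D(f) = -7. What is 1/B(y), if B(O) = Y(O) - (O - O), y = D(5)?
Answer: -3/20 ≈ -0.15000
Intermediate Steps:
D(f) = 7/3 (D(f) = -⅓*(-7) = 7/3)
Y(G) = -9 + G
y = 7/3 ≈ 2.3333
B(O) = -9 + O (B(O) = (-9 + O) - (O - O) = (-9 + O) - 1*0 = (-9 + O) + 0 = -9 + O)
1/B(y) = 1/(-9 + 7/3) = 1/(-20/3) = -3/20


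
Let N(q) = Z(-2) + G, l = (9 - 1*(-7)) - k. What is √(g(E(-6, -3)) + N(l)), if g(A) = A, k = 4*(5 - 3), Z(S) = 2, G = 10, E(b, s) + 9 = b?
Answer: I*√3 ≈ 1.732*I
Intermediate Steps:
E(b, s) = -9 + b
k = 8 (k = 4*2 = 8)
l = 8 (l = (9 - 1*(-7)) - 1*8 = (9 + 7) - 8 = 16 - 8 = 8)
N(q) = 12 (N(q) = 2 + 10 = 12)
√(g(E(-6, -3)) + N(l)) = √((-9 - 6) + 12) = √(-15 + 12) = √(-3) = I*√3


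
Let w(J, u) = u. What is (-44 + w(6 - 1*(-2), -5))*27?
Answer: -1323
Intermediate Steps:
(-44 + w(6 - 1*(-2), -5))*27 = (-44 - 5)*27 = -49*27 = -1323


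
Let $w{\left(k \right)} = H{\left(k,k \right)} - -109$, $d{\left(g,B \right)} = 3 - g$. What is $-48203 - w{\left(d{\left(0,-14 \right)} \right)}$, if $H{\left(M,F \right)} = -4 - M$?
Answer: $-48305$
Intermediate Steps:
$w{\left(k \right)} = 105 - k$ ($w{\left(k \right)} = \left(-4 - k\right) - -109 = \left(-4 - k\right) + 109 = 105 - k$)
$-48203 - w{\left(d{\left(0,-14 \right)} \right)} = -48203 - \left(105 - \left(3 - 0\right)\right) = -48203 - \left(105 - \left(3 + 0\right)\right) = -48203 - \left(105 - 3\right) = -48203 - 102 = -48305$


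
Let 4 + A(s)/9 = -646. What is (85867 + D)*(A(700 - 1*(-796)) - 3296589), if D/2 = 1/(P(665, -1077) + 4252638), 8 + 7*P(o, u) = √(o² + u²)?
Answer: -5983075467671948946182519/21099073573705 + 1100813*√1602154/21099073573705 ≈ -2.8357e+11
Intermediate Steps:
A(s) = -5850 (A(s) = -36 + 9*(-646) = -36 - 5814 = -5850)
P(o, u) = -8/7 + √(o² + u²)/7
D = 2/(29768458/7 + √1602154/7) (D = 2/((-8/7 + √(665² + (-1077)²)/7) + 4252638) = 2/((-8/7 + √(442225 + 1159929)/7) + 4252638) = 2/((-8/7 + √1602154/7) + 4252638) = 2/(29768458/7 + √1602154/7) ≈ 4.7028e-7)
(85867 + D)*(A(700 - 1*(-796)) - 3296589) = (85867 + (29768458/63297220721115 - √1602154/63297220721115))*(-5850 - 3296589) = (5435142451689750163/63297220721115 - √1602154/63297220721115)*(-3302439) = -5983075467671948946182519/21099073573705 + 1100813*√1602154/21099073573705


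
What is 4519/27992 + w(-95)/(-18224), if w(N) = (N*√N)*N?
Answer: 4519/27992 - 9025*I*√95/18224 ≈ 0.16144 - 4.8269*I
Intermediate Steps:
w(N) = N^(5/2) (w(N) = N^(3/2)*N = N^(5/2))
4519/27992 + w(-95)/(-18224) = 4519/27992 + (-95)^(5/2)/(-18224) = 4519*(1/27992) + (9025*I*√95)*(-1/18224) = 4519/27992 - 9025*I*√95/18224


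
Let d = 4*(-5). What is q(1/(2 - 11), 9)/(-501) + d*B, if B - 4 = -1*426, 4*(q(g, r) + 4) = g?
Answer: 152223985/18036 ≈ 8440.0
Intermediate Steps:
q(g, r) = -4 + g/4
B = -422 (B = 4 - 1*426 = 4 - 426 = -422)
d = -20
q(1/(2 - 11), 9)/(-501) + d*B = (-4 + 1/(4*(2 - 11)))/(-501) - 20*(-422) = (-4 + (¼)/(-9))*(-1/501) + 8440 = (-4 + (¼)*(-⅑))*(-1/501) + 8440 = (-4 - 1/36)*(-1/501) + 8440 = -145/36*(-1/501) + 8440 = 145/18036 + 8440 = 152223985/18036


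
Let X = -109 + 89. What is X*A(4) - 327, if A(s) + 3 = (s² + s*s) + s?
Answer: -987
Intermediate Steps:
A(s) = -3 + s + 2*s² (A(s) = -3 + ((s² + s*s) + s) = -3 + ((s² + s²) + s) = -3 + (2*s² + s) = -3 + (s + 2*s²) = -3 + s + 2*s²)
X = -20
X*A(4) - 327 = -20*(-3 + 4 + 2*4²) - 327 = -20*(-3 + 4 + 2*16) - 327 = -20*(-3 + 4 + 32) - 327 = -20*33 - 327 = -660 - 327 = -987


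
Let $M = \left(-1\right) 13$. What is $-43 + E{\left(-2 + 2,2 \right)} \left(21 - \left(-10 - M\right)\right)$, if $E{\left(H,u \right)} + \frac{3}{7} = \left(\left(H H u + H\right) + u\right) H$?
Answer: $- \frac{355}{7} \approx -50.714$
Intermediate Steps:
$M = -13$
$E{\left(H,u \right)} = - \frac{3}{7} + H \left(H + u + u H^{2}\right)$ ($E{\left(H,u \right)} = - \frac{3}{7} + \left(\left(H H u + H\right) + u\right) H = - \frac{3}{7} + \left(\left(H^{2} u + H\right) + u\right) H = - \frac{3}{7} + \left(\left(u H^{2} + H\right) + u\right) H = - \frac{3}{7} + \left(\left(H + u H^{2}\right) + u\right) H = - \frac{3}{7} + \left(H + u + u H^{2}\right) H = - \frac{3}{7} + H \left(H + u + u H^{2}\right)$)
$-43 + E{\left(-2 + 2,2 \right)} \left(21 - \left(-10 - M\right)\right) = -43 + \left(- \frac{3}{7} + \left(-2 + 2\right)^{2} + \left(-2 + 2\right) 2 + 2 \left(-2 + 2\right)^{3}\right) \left(21 - \left(-10 - -13\right)\right) = -43 + \left(- \frac{3}{7} + 0^{2} + 0 \cdot 2 + 2 \cdot 0^{3}\right) \left(21 - \left(-10 + 13\right)\right) = -43 + \left(- \frac{3}{7} + 0 + 0 + 2 \cdot 0\right) \left(21 - 3\right) = -43 + \left(- \frac{3}{7} + 0 + 0 + 0\right) \left(21 - 3\right) = -43 - \frac{54}{7} = - \frac{355}{7}$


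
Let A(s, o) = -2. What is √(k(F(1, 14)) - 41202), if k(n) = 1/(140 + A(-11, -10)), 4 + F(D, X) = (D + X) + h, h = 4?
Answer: 5*I*√31386030/138 ≈ 202.98*I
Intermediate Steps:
F(D, X) = D + X (F(D, X) = -4 + ((D + X) + 4) = -4 + (4 + D + X) = D + X)
k(n) = 1/138 (k(n) = 1/(140 - 2) = 1/138)
√(k(F(1, 14)) - 41202) = √(1/138 - 41202) = √(-5685875/138) = 5*I*√31386030/138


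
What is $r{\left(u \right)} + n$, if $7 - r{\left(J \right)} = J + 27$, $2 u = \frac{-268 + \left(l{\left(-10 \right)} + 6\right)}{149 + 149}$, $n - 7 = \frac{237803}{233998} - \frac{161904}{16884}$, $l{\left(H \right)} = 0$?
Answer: $- \frac{518358983827}{24528021357} \approx -21.133$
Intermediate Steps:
$n = - \frac{517865893}{329235186}$ ($n = 7 + \left(\frac{237803}{233998} - \frac{161904}{16884}\right) = 7 + \left(237803 \cdot \frac{1}{233998} - \frac{13492}{1407}\right) = 7 + \left(\frac{237803}{233998} - \frac{13492}{1407}\right) = 7 - \frac{2822512195}{329235186} = - \frac{517865893}{329235186} \approx -1.5729$)
$u = - \frac{131}{298}$ ($u = \frac{\left(-268 + \left(0 + 6\right)\right) \frac{1}{149 + 149}}{2} = \frac{\left(-268 + 6\right) \frac{1}{298}}{2} = \frac{\left(-262\right) \frac{1}{298}}{2} = \frac{1}{2} \left(- \frac{131}{149}\right) = - \frac{131}{298} \approx -0.4396$)
$r{\left(J \right)} = -20 - J$ ($r{\left(J \right)} = 7 - \left(J + 27\right) = 7 - \left(27 + J\right) = -20 - J$)
$r{\left(u \right)} + n = \left(-20 - - \frac{131}{298}\right) - \frac{517865893}{329235186} = \left(-20 + \frac{131}{298}\right) - \frac{517865893}{329235186} = - \frac{5829}{298} - \frac{517865893}{329235186} = - \frac{518358983827}{24528021357}$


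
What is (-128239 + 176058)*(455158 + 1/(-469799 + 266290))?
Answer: 4429414168562799/203509 ≈ 2.1765e+10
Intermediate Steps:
(-128239 + 176058)*(455158 + 1/(-469799 + 266290)) = 47819*(455158 + 1/(-203509)) = 47819*(455158 - 1/203509) = 47819*(92628749421/203509) = 4429414168562799/203509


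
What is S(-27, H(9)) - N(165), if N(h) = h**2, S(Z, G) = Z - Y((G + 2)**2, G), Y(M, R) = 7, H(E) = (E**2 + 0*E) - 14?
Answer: -27259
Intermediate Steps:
H(E) = -14 + E**2 (H(E) = (E**2 + 0) - 14 = E**2 - 14 = -14 + E**2)
S(Z, G) = -7 + Z (S(Z, G) = Z - 1*7 = Z - 7 = -7 + Z)
S(-27, H(9)) - N(165) = (-7 - 27) - 1*165**2 = -34 - 1*27225 = -34 - 27225 = -27259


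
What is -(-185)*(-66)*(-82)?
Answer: 1001220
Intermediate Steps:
-(-185)*(-66)*(-82) = -185*66*(-82) = -12210*(-82) = 1001220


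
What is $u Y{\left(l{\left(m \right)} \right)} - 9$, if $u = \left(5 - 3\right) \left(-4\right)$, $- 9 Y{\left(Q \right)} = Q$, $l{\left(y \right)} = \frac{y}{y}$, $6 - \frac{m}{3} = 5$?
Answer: $- \frac{73}{9} \approx -8.1111$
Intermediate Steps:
$m = 3$ ($m = 18 - 15 = 3$)
$l{\left(y \right)} = 1$
$Y{\left(Q \right)} = - \frac{Q}{9}$
$u = -8$ ($u = 2 \left(-4\right) = -8$)
$u Y{\left(l{\left(m \right)} \right)} - 9 = - 8 \left(\left(- \frac{1}{9}\right) 1\right) - 9 = \left(-8\right) \left(- \frac{1}{9}\right) - 9 = \frac{8}{9} - 9 = - \frac{73}{9}$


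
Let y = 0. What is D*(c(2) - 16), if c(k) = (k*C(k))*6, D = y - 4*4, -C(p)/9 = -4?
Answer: -6656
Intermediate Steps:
C(p) = 36 (C(p) = -9*(-4) = 36)
D = -16 (D = 0 - 4*4 = 0 - 16 = -16)
c(k) = 216*k (c(k) = (k*36)*6 = (36*k)*6 = 216*k)
D*(c(2) - 16) = -16*(216*2 - 16) = -16*(432 - 16) = -16*416 = -6656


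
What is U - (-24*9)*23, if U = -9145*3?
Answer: -22467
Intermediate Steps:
U = -27435
U - (-24*9)*23 = -27435 - (-24*9)*23 = -27435 - (-216)*23 = -27435 - 1*(-4968) = -27435 + 4968 = -22467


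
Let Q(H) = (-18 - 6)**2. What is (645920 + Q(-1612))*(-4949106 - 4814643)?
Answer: -6312224673504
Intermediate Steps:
Q(H) = 576 (Q(H) = (-24)**2 = 576)
(645920 + Q(-1612))*(-4949106 - 4814643) = (645920 + 576)*(-4949106 - 4814643) = 646496*(-9763749) = -6312224673504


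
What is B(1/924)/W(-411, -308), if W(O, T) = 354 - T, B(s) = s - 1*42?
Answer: -38807/611688 ≈ -0.063442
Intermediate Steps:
B(s) = -42 + s (B(s) = s - 42 = -42 + s)
B(1/924)/W(-411, -308) = (-42 + 1/924)/(354 - 1*(-308)) = (-42 + 1/924)/(354 + 308) = -38807/924/662 = -38807/924*1/662 = -38807/611688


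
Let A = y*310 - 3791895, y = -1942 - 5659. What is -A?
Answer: 6148205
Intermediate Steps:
y = -7601
A = -6148205 (A = -7601*310 - 3791895 = -2356310 - 3791895 = -6148205)
-A = -1*(-6148205) = 6148205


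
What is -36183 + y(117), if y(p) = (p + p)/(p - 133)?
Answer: -289581/8 ≈ -36198.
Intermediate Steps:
y(p) = 2*p/(-133 + p) (y(p) = (2*p)/(-133 + p) = 2*p/(-133 + p))
-36183 + y(117) = -36183 + 2*117/(-133 + 117) = -36183 + 2*117/(-16) = -36183 + 2*117*(-1/16) = -36183 - 117/8 = -289581/8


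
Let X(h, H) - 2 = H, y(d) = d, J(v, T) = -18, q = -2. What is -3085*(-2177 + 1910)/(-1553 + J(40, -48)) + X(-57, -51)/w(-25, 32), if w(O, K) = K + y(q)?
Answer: -24787829/47130 ≈ -525.95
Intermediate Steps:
X(h, H) = 2 + H
w(O, K) = -2 + K (w(O, K) = K - 2 = -2 + K)
-3085*(-2177 + 1910)/(-1553 + J(40, -48)) + X(-57, -51)/w(-25, 32) = -3085*(-2177 + 1910)/(-1553 - 18) + (2 - 51)/(-2 + 32) = -3085/((-1571/(-267))) - 49/30 = -3085/((-1571*(-1/267))) - 49*1/30 = -3085/1571/267 - 49/30 = -3085*267/1571 - 49/30 = -823695/1571 - 49/30 = -24787829/47130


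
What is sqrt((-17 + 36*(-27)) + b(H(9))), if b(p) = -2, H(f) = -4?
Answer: I*sqrt(991) ≈ 31.48*I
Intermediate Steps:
sqrt((-17 + 36*(-27)) + b(H(9))) = sqrt((-17 + 36*(-27)) - 2) = sqrt((-17 - 972) - 2) = sqrt(-989 - 2) = sqrt(-991) = I*sqrt(991)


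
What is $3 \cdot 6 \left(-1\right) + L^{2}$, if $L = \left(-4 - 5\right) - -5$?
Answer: $-2$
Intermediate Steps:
$L = -4$ ($L = -9 + 5 = -4$)
$3 \cdot 6 \left(-1\right) + L^{2} = 3 \cdot 6 \left(-1\right) + \left(-4\right)^{2} = 18 \left(-1\right) + 16 = -18 + 16 = -2$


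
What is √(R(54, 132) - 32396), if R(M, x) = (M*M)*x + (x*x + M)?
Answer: √369994 ≈ 608.27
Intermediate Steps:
R(M, x) = M + x² + x*M² (R(M, x) = M²*x + (x² + M) = x*M² + (M + x²) = M + x² + x*M²)
√(R(54, 132) - 32396) = √((54 + 132² + 132*54²) - 32396) = √((54 + 17424 + 132*2916) - 32396) = √((54 + 17424 + 384912) - 32396) = √(402390 - 32396) = √369994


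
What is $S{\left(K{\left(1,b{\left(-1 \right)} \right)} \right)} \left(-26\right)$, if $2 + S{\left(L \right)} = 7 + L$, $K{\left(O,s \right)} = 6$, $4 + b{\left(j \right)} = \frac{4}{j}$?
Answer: $-286$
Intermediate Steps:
$b{\left(j \right)} = -4 + \frac{4}{j}$
$S{\left(L \right)} = 5 + L$ ($S{\left(L \right)} = -2 + \left(7 + L\right) = 5 + L$)
$S{\left(K{\left(1,b{\left(-1 \right)} \right)} \right)} \left(-26\right) = \left(5 + 6\right) \left(-26\right) = 11 \left(-26\right) = -286$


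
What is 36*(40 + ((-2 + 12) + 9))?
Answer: 2124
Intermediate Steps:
36*(40 + ((-2 + 12) + 9)) = 36*(40 + (10 + 9)) = 36*(40 + 19) = 36*59 = 2124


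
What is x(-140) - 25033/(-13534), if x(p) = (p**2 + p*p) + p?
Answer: 528663073/13534 ≈ 39062.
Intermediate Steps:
x(p) = p + 2*p**2 (x(p) = (p**2 + p**2) + p = 2*p**2 + p = p + 2*p**2)
x(-140) - 25033/(-13534) = -140*(1 + 2*(-140)) - 25033/(-13534) = -140*(1 - 280) - 25033*(-1/13534) = -140*(-279) + 25033/13534 = 39060 + 25033/13534 = 528663073/13534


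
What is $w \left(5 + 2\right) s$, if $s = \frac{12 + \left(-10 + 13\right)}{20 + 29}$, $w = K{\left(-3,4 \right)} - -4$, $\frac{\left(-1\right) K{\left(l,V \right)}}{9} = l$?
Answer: $\frac{465}{7} \approx 66.429$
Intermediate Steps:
$K{\left(l,V \right)} = - 9 l$
$w = 31$ ($w = \left(-9\right) \left(-3\right) - -4 = 27 + 4 = 31$)
$s = \frac{15}{49}$ ($s = \frac{12 + 3}{49} = 15 \cdot \frac{1}{49} = \frac{15}{49} \approx 0.30612$)
$w \left(5 + 2\right) s = 31 \left(5 + 2\right) \frac{15}{49} = 31 \cdot 7 \cdot \frac{15}{49} = 217 \cdot \frac{15}{49} = \frac{465}{7}$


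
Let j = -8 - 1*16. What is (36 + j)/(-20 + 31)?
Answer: 12/11 ≈ 1.0909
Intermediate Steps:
j = -24 (j = -8 - 16 = -24)
(36 + j)/(-20 + 31) = (36 - 24)/(-20 + 31) = 12/11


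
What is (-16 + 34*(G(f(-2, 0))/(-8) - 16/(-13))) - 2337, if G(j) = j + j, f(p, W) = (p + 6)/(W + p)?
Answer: -29824/13 ≈ -2294.2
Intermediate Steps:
f(p, W) = (6 + p)/(W + p)
G(j) = 2*j
(-16 + 34*(G(f(-2, 0))/(-8) - 16/(-13))) - 2337 = (-16 + 34*((2*((6 - 2)/(0 - 2)))/(-8) - 16/(-13))) - 2337 = (-16 + 34*((2*(4/(-2)))*(-⅛) - 16*(-1/13))) - 2337 = (-16 + 34*((2*(-½*4))*(-⅛) + 16/13)) - 2337 = (-16 + 34*((2*(-2))*(-⅛) + 16/13)) - 2337 = (-16 + 34*(-4*(-⅛) + 16/13)) - 2337 = (-16 + 34*(½ + 16/13)) - 2337 = (-16 + 34*(45/26)) - 2337 = (-16 + 765/13) - 2337 = 557/13 - 2337 = -29824/13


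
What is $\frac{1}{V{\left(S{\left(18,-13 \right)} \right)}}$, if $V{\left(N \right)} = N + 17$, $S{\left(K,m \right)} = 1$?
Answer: $\frac{1}{18} \approx 0.055556$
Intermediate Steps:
$V{\left(N \right)} = 17 + N$
$\frac{1}{V{\left(S{\left(18,-13 \right)} \right)}} = \frac{1}{17 + 1} = \frac{1}{18}$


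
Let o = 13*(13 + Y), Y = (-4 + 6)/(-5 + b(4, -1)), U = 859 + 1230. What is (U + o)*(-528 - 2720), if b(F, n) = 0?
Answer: -36585472/5 ≈ -7.3171e+6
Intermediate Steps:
U = 2089
Y = -2/5 (Y = (-4 + 6)/(-5 + 0) = 2/(-5) = 2*(-1/5) = -2/5 ≈ -0.40000)
o = 819/5 (o = 13*(13 - 2/5) = 13*(63/5) = 819/5 ≈ 163.80)
(U + o)*(-528 - 2720) = (2089 + 819/5)*(-528 - 2720) = (11264/5)*(-3248) = -36585472/5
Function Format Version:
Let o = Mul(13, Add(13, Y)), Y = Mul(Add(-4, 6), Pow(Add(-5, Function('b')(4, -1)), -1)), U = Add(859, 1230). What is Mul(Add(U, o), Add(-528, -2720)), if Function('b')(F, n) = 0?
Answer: Rational(-36585472, 5) ≈ -7.3171e+6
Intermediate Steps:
U = 2089
Y = Rational(-2, 5) (Y = Mul(Add(-4, 6), Pow(Add(-5, 0), -1)) = Mul(2, Pow(-5, -1)) = Mul(2, Rational(-1, 5)) = Rational(-2, 5) ≈ -0.40000)
o = Rational(819, 5) (o = Mul(13, Add(13, Rational(-2, 5))) = Mul(13, Rational(63, 5)) = Rational(819, 5) ≈ 163.80)
Mul(Add(U, o), Add(-528, -2720)) = Mul(Add(2089, Rational(819, 5)), Add(-528, -2720)) = Mul(Rational(11264, 5), -3248) = Rational(-36585472, 5)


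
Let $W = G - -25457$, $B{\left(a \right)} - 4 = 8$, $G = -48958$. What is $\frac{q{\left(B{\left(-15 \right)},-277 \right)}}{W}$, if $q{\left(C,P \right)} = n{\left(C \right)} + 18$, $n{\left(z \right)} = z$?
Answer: $- \frac{30}{23501} \approx -0.0012765$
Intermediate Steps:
$B{\left(a \right)} = 12$ ($B{\left(a \right)} = 4 + 8 = 12$)
$q{\left(C,P \right)} = 18 + C$ ($q{\left(C,P \right)} = C + 18 = 18 + C$)
$W = -23501$ ($W = -48958 - -25457 = -48958 + 25457 = -23501$)
$\frac{q{\left(B{\left(-15 \right)},-277 \right)}}{W} = \frac{18 + 12}{-23501} = 30 \left(- \frac{1}{23501}\right) = - \frac{30}{23501}$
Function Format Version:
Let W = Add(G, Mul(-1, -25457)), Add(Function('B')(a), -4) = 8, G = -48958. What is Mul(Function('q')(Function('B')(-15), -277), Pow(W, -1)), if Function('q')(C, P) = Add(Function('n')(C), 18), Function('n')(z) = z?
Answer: Rational(-30, 23501) ≈ -0.0012765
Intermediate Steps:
Function('B')(a) = 12 (Function('B')(a) = Add(4, 8) = 12)
Function('q')(C, P) = Add(18, C) (Function('q')(C, P) = Add(C, 18) = Add(18, C))
W = -23501 (W = Add(-48958, Mul(-1, -25457)) = Add(-48958, 25457) = -23501)
Mul(Function('q')(Function('B')(-15), -277), Pow(W, -1)) = Mul(Add(18, 12), Pow(-23501, -1)) = Mul(30, Rational(-1, 23501)) = Rational(-30, 23501)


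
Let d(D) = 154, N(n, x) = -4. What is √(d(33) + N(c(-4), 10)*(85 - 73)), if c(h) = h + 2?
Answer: √106 ≈ 10.296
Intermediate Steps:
c(h) = 2 + h
√(d(33) + N(c(-4), 10)*(85 - 73)) = √(154 - 4*(85 - 73)) = √(154 - 4*12) = √(154 - 48) = √106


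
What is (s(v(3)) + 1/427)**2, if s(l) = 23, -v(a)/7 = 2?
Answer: 96471684/182329 ≈ 529.11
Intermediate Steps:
v(a) = -14 (v(a) = -7*2 = -14)
(s(v(3)) + 1/427)**2 = (23 + 1/427)**2 = (9822/427)**2 = 96471684/182329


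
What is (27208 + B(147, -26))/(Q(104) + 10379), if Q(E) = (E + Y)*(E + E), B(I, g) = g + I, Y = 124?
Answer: 27329/57803 ≈ 0.47280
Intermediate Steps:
B(I, g) = I + g
Q(E) = 2*E*(124 + E) (Q(E) = (E + 124)*(E + E) = (124 + E)*(2*E) = 2*E*(124 + E))
(27208 + B(147, -26))/(Q(104) + 10379) = (27208 + (147 - 26))/(2*104*(124 + 104) + 10379) = (27208 + 121)/(2*104*228 + 10379) = 27329/(47424 + 10379) = 27329/57803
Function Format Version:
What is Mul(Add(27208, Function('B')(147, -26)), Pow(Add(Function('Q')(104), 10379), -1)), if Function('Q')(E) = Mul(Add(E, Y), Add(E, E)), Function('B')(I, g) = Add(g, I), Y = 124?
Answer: Rational(27329, 57803) ≈ 0.47280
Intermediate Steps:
Function('B')(I, g) = Add(I, g)
Function('Q')(E) = Mul(2, E, Add(124, E)) (Function('Q')(E) = Mul(Add(E, 124), Add(E, E)) = Mul(Add(124, E), Mul(2, E)) = Mul(2, E, Add(124, E)))
Mul(Add(27208, Function('B')(147, -26)), Pow(Add(Function('Q')(104), 10379), -1)) = Mul(Add(27208, Add(147, -26)), Pow(Add(Mul(2, 104, Add(124, 104)), 10379), -1)) = Mul(Add(27208, 121), Pow(Add(Mul(2, 104, 228), 10379), -1)) = Mul(27329, Pow(Add(47424, 10379), -1)) = Mul(27329, Pow(57803, -1)) = Mul(27329, Rational(1, 57803)) = Rational(27329, 57803)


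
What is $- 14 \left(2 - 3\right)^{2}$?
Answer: $-14$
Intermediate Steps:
$- 14 \left(2 - 3\right)^{2} = - 14 \left(-1\right)^{2} = \left(-14\right) 1 = -14$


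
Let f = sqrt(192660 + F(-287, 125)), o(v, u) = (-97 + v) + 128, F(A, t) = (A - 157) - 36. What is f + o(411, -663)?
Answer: 442 + 2*sqrt(48045) ≈ 880.38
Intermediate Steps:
F(A, t) = -193 + A (F(A, t) = (-157 + A) - 36 = -193 + A)
o(v, u) = 31 + v
f = 2*sqrt(48045) (f = sqrt(192660 + (-193 - 287)) = sqrt(192660 - 480) = sqrt(192180) = 2*sqrt(48045) ≈ 438.38)
f + o(411, -663) = 2*sqrt(48045) + (31 + 411) = 2*sqrt(48045) + 442 = 442 + 2*sqrt(48045)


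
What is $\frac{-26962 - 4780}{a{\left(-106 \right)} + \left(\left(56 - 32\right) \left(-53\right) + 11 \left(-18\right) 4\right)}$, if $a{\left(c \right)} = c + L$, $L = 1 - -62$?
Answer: $\frac{31742}{2107} \approx 15.065$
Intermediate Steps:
$L = 63$ ($L = 1 + 62 = 63$)
$a{\left(c \right)} = 63 + c$ ($a{\left(c \right)} = c + 63 = 63 + c$)
$\frac{-26962 - 4780}{a{\left(-106 \right)} + \left(\left(56 - 32\right) \left(-53\right) + 11 \left(-18\right) 4\right)} = \frac{-26962 - 4780}{\left(63 - 106\right) + \left(\left(56 - 32\right) \left(-53\right) + 11 \left(-18\right) 4\right)} = - \frac{31742}{-43 + \left(24 \left(-53\right) - 792\right)} = - \frac{31742}{-43 - 2064} = - \frac{31742}{-2107} = \left(-31742\right) \left(- \frac{1}{2107}\right) = \frac{31742}{2107}$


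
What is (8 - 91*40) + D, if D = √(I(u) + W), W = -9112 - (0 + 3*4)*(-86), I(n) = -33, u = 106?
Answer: -3632 + I*√8113 ≈ -3632.0 + 90.072*I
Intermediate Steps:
W = -8080 (W = -9112 - (0 + 12)*(-86) = -9112 - 12*(-86) = -9112 - 1*(-1032) = -9112 + 1032 = -8080)
D = I*√8113 (D = √(-33 - 8080) = √(-8113) = I*√8113 ≈ 90.072*I)
(8 - 91*40) + D = (8 - 91*40) + I*√8113 = (8 - 3640) + I*√8113 = -3632 + I*√8113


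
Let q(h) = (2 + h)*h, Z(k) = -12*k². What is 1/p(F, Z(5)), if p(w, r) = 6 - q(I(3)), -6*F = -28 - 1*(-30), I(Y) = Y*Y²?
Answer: -1/777 ≈ -0.0012870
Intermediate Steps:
I(Y) = Y³
F = -⅓ (F = -(-28 - 1*(-30))/6 = -(-28 + 30)/6 = -⅙*2 = -⅓ ≈ -0.33333)
q(h) = h*(2 + h)
p(w, r) = -777 (p(w, r) = 6 - 3³*(2 + 3³) = 6 - 27*(2 + 27) = 6 - 27*29 = 6 - 1*783 = 6 - 783 = -777)
1/p(F, Z(5)) = 1/(-777) = -1/777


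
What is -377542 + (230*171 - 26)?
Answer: -338238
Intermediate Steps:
-377542 + (230*171 - 26) = -377542 + (39330 - 26) = -377542 + 39304 = -338238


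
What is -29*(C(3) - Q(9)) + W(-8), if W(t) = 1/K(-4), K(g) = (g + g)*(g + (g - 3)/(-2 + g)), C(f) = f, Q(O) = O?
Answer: 11835/68 ≈ 174.04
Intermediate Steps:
K(g) = 2*g*(g + (-3 + g)/(-2 + g)) (K(g) = (2*g)*(g + (-3 + g)/(-2 + g)) = 2*g*(g + (-3 + g)/(-2 + g)))
W(t) = 3/68 (W(t) = 1/(2*(-4)*(-3 + (-4)² - 1*(-4))/(-2 - 4)) = 1/(2*(-4)*(-3 + 16 + 4)/(-6)) = 1/(2*(-4)*(-⅙)*17) = 1/(68/3) = 3/68)
-29*(C(3) - Q(9)) + W(-8) = -29*(3 - 1*9) + 3/68 = -29*(3 - 9) + 3/68 = -29*(-6) + 3/68 = 174 + 3/68 = 11835/68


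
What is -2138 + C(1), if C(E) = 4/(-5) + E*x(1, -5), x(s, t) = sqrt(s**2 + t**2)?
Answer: -10694/5 + sqrt(26) ≈ -2133.7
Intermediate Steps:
C(E) = -4/5 + E*sqrt(26) (C(E) = 4/(-5) + E*sqrt(1**2 + (-5)**2) = 4*(-1/5) + E*sqrt(1 + 25) = -4/5 + E*sqrt(26))
-2138 + C(1) = -2138 + (-4/5 + 1*sqrt(26)) = -2138 + (-4/5 + sqrt(26)) = -10694/5 + sqrt(26)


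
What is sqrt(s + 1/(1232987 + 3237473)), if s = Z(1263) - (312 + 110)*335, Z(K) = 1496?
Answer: I*sqrt(698845913507616985)/2235230 ≈ 374.0*I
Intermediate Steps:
s = -139874 (s = 1496 - (312 + 110)*335 = 1496 - 422*335 = 1496 - 1*141370 = 1496 - 141370 = -139874)
sqrt(s + 1/(1232987 + 3237473)) = sqrt(-139874 + 1/(1232987 + 3237473)) = sqrt(-139874 + 1/4470460) = sqrt(-625301122039/4470460) = I*sqrt(698845913507616985)/2235230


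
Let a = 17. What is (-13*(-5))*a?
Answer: 1105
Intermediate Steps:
(-13*(-5))*a = -13*(-5)*17 = 65*17 = 1105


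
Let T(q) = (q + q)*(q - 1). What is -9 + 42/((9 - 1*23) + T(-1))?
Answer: -66/5 ≈ -13.200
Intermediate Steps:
T(q) = 2*q*(-1 + q) (T(q) = (2*q)*(-1 + q) = 2*q*(-1 + q))
-9 + 42/((9 - 1*23) + T(-1)) = -9 + 42/((9 - 1*23) + 2*(-1)*(-1 - 1)) = -9 + 42/((9 - 23) + 2*(-1)*(-2)) = -9 + 42/(-14 + 4) = -9 + 42/(-10) = -9 - ⅒*42 = -9 - 21/5 = -66/5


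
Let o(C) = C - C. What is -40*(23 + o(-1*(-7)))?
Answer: -920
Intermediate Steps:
o(C) = 0
-40*(23 + o(-1*(-7))) = -40*(23 + 0) = -40*23 = -920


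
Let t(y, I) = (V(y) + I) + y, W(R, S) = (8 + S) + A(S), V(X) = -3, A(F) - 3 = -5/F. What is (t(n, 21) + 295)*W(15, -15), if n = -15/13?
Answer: -44594/39 ≈ -1143.4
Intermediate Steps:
A(F) = 3 - 5/F
n = -15/13 (n = -15*1/13 = -15/13 ≈ -1.1538)
W(R, S) = 11 + S - 5/S (W(R, S) = (8 + S) + (3 - 5/S) = 11 + S - 5/S)
t(y, I) = -3 + I + y (t(y, I) = (-3 + I) + y = -3 + I + y)
(t(n, 21) + 295)*W(15, -15) = ((-3 + 21 - 15/13) + 295)*(11 - 15 - 5/(-15)) = (219/13 + 295)*(11 - 15 - 5*(-1/15)) = 4054*(11 - 15 + ⅓)/13 = (4054/13)*(-11/3) = -44594/39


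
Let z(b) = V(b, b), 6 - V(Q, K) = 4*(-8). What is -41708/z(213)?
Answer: -20854/19 ≈ -1097.6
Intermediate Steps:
V(Q, K) = 38 (V(Q, K) = 6 - 4*(-8) = 6 - 1*(-32) = 6 + 32 = 38)
z(b) = 38
-41708/z(213) = -41708/38 = -41708*1/38 = -20854/19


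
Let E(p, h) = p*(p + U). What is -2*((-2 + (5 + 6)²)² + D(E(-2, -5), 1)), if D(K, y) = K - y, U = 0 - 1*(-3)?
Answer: -28316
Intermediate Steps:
U = 3 (U = 0 + 3 = 3)
E(p, h) = p*(3 + p) (E(p, h) = p*(p + 3) = p*(3 + p))
-2*((-2 + (5 + 6)²)² + D(E(-2, -5), 1)) = -2*((-2 + (5 + 6)²)² + (-2*(3 - 2) - 1*1)) = -2*((-2 + 11²)² + (-2*1 - 1)) = -2*((-2 + 121)² + (-2 - 1)) = -2*(119² - 3) = -2*(14161 - 3) = -2*14158 = -28316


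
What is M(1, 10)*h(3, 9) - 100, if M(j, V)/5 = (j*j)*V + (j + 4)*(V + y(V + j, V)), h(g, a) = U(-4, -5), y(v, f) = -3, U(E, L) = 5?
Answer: 1025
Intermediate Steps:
h(g, a) = 5
M(j, V) = 5*V*j² + 5*(-3 + V)*(4 + j) (M(j, V) = 5*((j*j)*V + (j + 4)*(V - 3)) = 5*(j²*V + (4 + j)*(-3 + V)) = 5*(V*j² + (-3 + V)*(4 + j)) = 5*V*j² + 5*(-3 + V)*(4 + j))
M(1, 10)*h(3, 9) - 100 = (-60 - 15*1 + 20*10 + 5*10*1 + 5*10*1²)*5 - 100 = (-60 - 15 + 200 + 50 + 5*10*1)*5 - 100 = (-60 - 15 + 200 + 50 + 50)*5 - 100 = 225*5 - 100 = 1125 - 100 = 1025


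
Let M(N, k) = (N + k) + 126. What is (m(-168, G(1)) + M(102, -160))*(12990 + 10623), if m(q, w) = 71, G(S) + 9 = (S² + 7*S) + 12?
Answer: 3282207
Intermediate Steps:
G(S) = 3 + S² + 7*S (G(S) = -9 + ((S² + 7*S) + 12) = -9 + (12 + S² + 7*S) = 3 + S² + 7*S)
M(N, k) = 126 + N + k
(m(-168, G(1)) + M(102, -160))*(12990 + 10623) = (71 + (126 + 102 - 160))*(12990 + 10623) = (71 + 68)*23613 = 139*23613 = 3282207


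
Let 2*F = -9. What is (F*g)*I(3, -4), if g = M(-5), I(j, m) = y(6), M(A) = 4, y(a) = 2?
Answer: -36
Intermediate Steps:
F = -9/2 (F = (½)*(-9) = -9/2 ≈ -4.5000)
I(j, m) = 2
g = 4
(F*g)*I(3, -4) = -9/2*4*2 = -18*2 = -36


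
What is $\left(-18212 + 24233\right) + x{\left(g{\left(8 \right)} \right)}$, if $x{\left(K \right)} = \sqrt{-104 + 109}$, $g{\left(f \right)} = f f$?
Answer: $6021 + \sqrt{5} \approx 6023.2$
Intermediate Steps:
$g{\left(f \right)} = f^{2}$
$x{\left(K \right)} = \sqrt{5}$
$\left(-18212 + 24233\right) + x{\left(g{\left(8 \right)} \right)} = \left(-18212 + 24233\right) + \sqrt{5} = 6021 + \sqrt{5}$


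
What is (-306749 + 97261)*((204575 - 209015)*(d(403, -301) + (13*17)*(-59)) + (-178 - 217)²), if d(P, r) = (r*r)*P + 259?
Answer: 33949055911517360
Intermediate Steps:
d(P, r) = 259 + P*r² (d(P, r) = r²*P + 259 = P*r² + 259 = 259 + P*r²)
(-306749 + 97261)*((204575 - 209015)*(d(403, -301) + (13*17)*(-59)) + (-178 - 217)²) = (-306749 + 97261)*((204575 - 209015)*((259 + 403*(-301)²) + (13*17)*(-59)) + (-178 - 217)²) = -209488*(-4440*((259 + 403*90601) + 221*(-59)) + (-395)²) = -209488*(-4440*((259 + 36512203) - 13039) + 156025) = -209488*(-4440*(36512462 - 13039) + 156025) = -209488*(-4440*36499423 + 156025) = -209488*(-162057438120 + 156025) = -209488*(-162057282095) = 33949055911517360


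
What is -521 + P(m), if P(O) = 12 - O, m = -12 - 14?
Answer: -483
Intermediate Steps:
m = -26
-521 + P(m) = -521 + (12 - 1*(-26)) = -521 + (12 + 26) = -521 + 38 = -483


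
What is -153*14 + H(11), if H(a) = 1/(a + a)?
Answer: -47123/22 ≈ -2142.0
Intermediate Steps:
H(a) = 1/(2*a)
-153*14 + H(11) = -153*14 + (½)/11 = -2142 + (½)*(1/11) = -2142 + 1/22 = -47123/22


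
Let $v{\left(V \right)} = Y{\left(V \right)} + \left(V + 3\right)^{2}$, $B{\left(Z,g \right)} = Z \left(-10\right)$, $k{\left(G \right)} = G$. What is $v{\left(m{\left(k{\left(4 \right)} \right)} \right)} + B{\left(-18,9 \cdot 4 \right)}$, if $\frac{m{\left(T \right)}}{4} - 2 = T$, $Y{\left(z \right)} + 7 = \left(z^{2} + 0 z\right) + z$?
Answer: $1502$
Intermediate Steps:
$Y{\left(z \right)} = -7 + z + z^{2}$ ($Y{\left(z \right)} = -7 + \left(\left(z^{2} + 0 z\right) + z\right) = -7 + \left(\left(z^{2} + 0\right) + z\right) = -7 + \left(z^{2} + z\right) = -7 + \left(z + z^{2}\right) = -7 + z + z^{2}$)
$m{\left(T \right)} = 8 + 4 T$
$B{\left(Z,g \right)} = - 10 Z$
$v{\left(V \right)} = -7 + V + V^{2} + \left(3 + V\right)^{2}$ ($v{\left(V \right)} = \left(-7 + V + V^{2}\right) + \left(V + 3\right)^{2} = \left(-7 + V + V^{2}\right) + \left(3 + V\right)^{2} = -7 + V + V^{2} + \left(3 + V\right)^{2}$)
$v{\left(m{\left(k{\left(4 \right)} \right)} \right)} + B{\left(-18,9 \cdot 4 \right)} = \left(2 + 2 \left(8 + 4 \cdot 4\right)^{2} + 7 \left(8 + 4 \cdot 4\right)\right) - -180 = \left(2 + 2 \left(8 + 16\right)^{2} + 7 \left(8 + 16\right)\right) + 180 = \left(2 + 2 \cdot 24^{2} + 7 \cdot 24\right) + 180 = \left(2 + 2 \cdot 576 + 168\right) + 180 = \left(2 + 1152 + 168\right) + 180 = 1322 + 180 = 1502$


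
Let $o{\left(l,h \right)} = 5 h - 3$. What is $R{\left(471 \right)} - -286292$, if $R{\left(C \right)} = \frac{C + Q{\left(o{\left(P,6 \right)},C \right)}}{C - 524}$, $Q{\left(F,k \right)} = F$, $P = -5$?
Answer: $\frac{15172978}{53} \approx 2.8628 \cdot 10^{5}$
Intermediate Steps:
$o{\left(l,h \right)} = -3 + 5 h$
$R{\left(C \right)} = \frac{27 + C}{-524 + C}$ ($R{\left(C \right)} = \frac{C + \left(-3 + 5 \cdot 6\right)}{C - 524} = \frac{C + \left(-3 + 30\right)}{-524 + C} = \frac{C + 27}{-524 + C} = \frac{27 + C}{-524 + C}$)
$R{\left(471 \right)} - -286292 = \frac{27 + 471}{-524 + 471} - -286292 = \frac{1}{-53} \cdot 498 + 286292 = \left(- \frac{1}{53}\right) 498 + 286292 = - \frac{498}{53} + 286292 = \frac{15172978}{53}$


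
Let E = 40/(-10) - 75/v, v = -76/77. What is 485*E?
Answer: 2653435/76 ≈ 34914.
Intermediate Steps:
v = -76/77 (v = -76*1/77 = -76/77 ≈ -0.98701)
E = 5471/76 (E = 40/(-10) - 75/(-76/77) = 40*(-⅒) - 75*(-77/76) = -4 + 5775/76 = 5471/76 ≈ 71.987)
485*E = 485*(5471/76) = 2653435/76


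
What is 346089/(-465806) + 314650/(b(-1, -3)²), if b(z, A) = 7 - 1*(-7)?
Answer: 2616036151/1630321 ≈ 1604.6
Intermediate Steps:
b(z, A) = 14 (b(z, A) = 7 + 7 = 14)
346089/(-465806) + 314650/(b(-1, -3)²) = 346089/(-465806) + 314650/(14²) = 346089*(-1/465806) + 314650/196 = -346089/465806 + 314650*(1/196) = -346089/465806 + 22475/14 = 2616036151/1630321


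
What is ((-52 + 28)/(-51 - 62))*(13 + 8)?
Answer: 504/113 ≈ 4.4602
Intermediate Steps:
((-52 + 28)/(-51 - 62))*(13 + 8) = -24/(-113)*21 = -24*(-1/113)*21 = (24/113)*21 = 504/113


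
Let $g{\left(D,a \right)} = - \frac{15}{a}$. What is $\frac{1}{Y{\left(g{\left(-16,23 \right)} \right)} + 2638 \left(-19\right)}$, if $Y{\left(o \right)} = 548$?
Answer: $- \frac{1}{49574} \approx -2.0172 \cdot 10^{-5}$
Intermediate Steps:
$\frac{1}{Y{\left(g{\left(-16,23 \right)} \right)} + 2638 \left(-19\right)} = \frac{1}{548 + 2638 \left(-19\right)} = \frac{1}{548 - 50122} = \frac{1}{-49574} = - \frac{1}{49574}$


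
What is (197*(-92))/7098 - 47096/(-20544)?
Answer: -792751/3037944 ≈ -0.26095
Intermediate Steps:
(197*(-92))/7098 - 47096/(-20544) = -18124*1/7098 - 47096*(-1/20544) = -9062/3549 + 5887/2568 = -792751/3037944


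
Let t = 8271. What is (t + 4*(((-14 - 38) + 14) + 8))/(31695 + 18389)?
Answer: 429/2636 ≈ 0.16275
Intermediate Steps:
(t + 4*(((-14 - 38) + 14) + 8))/(31695 + 18389) = (8271 + 4*(((-14 - 38) + 14) + 8))/(31695 + 18389) = (8271 + 4*((-52 + 14) + 8))/50084 = (8271 + 4*(-38 + 8))*(1/50084) = (8271 + 4*(-30))*(1/50084) = (8271 - 120)*(1/50084) = 8151*(1/50084) = 429/2636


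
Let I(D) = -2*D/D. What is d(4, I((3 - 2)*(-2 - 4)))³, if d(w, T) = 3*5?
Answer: 3375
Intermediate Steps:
I(D) = -2 (I(D) = -2*1 = -2)
d(w, T) = 15
d(4, I((3 - 2)*(-2 - 4)))³ = 15³ = 3375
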